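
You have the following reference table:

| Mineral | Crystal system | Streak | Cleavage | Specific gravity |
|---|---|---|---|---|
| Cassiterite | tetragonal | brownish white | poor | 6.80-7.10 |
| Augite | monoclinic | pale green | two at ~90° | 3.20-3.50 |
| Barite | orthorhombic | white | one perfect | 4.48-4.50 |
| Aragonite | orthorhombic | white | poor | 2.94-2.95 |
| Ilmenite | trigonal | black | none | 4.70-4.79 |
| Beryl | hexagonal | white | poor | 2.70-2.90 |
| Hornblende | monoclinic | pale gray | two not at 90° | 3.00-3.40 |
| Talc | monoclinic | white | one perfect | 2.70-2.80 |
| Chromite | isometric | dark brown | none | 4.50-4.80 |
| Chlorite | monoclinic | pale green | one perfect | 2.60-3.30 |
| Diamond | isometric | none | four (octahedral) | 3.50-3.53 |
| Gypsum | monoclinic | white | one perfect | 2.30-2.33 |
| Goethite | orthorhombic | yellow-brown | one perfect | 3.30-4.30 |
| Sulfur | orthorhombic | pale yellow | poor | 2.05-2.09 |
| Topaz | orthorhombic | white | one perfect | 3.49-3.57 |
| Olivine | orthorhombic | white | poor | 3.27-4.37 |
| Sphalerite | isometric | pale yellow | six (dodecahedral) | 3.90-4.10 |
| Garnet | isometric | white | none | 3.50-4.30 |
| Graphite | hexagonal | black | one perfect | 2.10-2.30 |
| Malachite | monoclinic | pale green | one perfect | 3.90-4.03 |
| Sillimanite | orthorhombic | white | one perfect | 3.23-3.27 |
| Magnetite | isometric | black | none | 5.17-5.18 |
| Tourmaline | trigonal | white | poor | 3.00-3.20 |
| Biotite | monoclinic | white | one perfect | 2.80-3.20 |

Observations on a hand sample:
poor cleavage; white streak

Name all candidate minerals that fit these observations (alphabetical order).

Poor cleavage — only Cassiterite, Aragonite, Beryl, Sulfur, Olivine, Tourmaline remain.
White streak excludes Cassiterite, Sulfur.
The minerals that satisfy all observations are Aragonite, Beryl, Olivine, Tourmaline.

Aragonite, Beryl, Olivine, Tourmaline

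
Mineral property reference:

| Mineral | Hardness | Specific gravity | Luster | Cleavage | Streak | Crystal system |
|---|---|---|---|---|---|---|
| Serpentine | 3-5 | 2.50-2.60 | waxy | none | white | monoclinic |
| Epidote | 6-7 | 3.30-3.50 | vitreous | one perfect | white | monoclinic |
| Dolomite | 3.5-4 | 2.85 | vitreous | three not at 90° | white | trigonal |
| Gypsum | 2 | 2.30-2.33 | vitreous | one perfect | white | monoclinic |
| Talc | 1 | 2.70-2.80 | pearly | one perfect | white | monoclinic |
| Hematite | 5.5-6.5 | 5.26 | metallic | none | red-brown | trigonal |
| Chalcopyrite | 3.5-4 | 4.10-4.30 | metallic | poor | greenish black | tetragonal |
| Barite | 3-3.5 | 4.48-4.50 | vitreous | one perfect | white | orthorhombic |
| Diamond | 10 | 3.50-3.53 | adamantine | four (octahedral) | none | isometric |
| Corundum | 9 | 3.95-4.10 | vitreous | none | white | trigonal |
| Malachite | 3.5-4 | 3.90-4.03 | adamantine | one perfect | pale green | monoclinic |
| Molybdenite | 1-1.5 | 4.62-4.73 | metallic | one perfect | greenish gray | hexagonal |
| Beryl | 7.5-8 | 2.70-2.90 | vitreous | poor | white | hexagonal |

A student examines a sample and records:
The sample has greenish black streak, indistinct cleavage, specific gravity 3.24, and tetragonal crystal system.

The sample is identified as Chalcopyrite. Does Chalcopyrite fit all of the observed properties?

Greenish black streak — fits Chalcopyrite (greenish black streak).
Indistinct cleavage — fits Chalcopyrite (cleavage poor).
Specific gravity 3.24 — Chalcopyrite has SG 4.10-4.30; a mismatch.
Tetragonal crystal system — fits Chalcopyrite (tetragonal system).
Chalcopyrite is excluded by the specific gravity.

Inconsistent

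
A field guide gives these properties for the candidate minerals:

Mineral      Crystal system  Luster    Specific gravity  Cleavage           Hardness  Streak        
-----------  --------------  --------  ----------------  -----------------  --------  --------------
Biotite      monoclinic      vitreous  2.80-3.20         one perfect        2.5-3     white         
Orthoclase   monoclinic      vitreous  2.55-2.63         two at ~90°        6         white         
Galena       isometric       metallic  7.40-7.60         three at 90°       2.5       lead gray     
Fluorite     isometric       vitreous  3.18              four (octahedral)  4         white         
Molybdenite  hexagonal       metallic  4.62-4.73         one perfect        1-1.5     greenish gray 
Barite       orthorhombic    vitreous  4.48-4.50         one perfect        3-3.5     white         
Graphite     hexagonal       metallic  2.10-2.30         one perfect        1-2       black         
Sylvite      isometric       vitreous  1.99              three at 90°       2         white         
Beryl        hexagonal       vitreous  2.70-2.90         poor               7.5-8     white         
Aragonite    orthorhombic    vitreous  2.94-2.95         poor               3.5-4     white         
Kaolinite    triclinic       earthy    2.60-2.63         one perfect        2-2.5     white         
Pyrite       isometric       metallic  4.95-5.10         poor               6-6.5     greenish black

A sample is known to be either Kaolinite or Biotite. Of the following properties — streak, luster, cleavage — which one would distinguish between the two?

Streak: both white — no difference.
Luster: Kaolinite earthy, Biotite vitreous — distinct.
Cleavage: both one perfect — no difference.
Only luster differs between Kaolinite and Biotite among the listed tests.

luster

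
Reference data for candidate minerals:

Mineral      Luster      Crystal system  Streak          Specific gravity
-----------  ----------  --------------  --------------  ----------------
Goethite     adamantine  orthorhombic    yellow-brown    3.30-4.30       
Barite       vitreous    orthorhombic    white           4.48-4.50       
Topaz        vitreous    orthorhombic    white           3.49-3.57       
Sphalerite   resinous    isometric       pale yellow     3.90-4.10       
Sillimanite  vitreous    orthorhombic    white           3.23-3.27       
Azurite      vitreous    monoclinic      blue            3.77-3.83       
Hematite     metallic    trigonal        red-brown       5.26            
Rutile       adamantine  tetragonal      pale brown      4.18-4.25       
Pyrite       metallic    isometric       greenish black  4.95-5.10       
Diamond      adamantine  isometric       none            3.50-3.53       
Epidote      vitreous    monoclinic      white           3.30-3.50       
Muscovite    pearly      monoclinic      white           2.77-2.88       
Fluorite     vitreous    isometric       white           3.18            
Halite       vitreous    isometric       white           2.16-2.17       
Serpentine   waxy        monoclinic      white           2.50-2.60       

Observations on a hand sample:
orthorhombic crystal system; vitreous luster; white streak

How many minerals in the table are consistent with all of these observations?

3

Orthorhombic crystal system: only Goethite, Barite, Topaz, Sillimanite remain.
Vitreous luster eliminates Goethite.
White streak: every remaining candidate is consistent.
Remaining candidates: Barite, Sillimanite, Topaz.
That is 3 minerals.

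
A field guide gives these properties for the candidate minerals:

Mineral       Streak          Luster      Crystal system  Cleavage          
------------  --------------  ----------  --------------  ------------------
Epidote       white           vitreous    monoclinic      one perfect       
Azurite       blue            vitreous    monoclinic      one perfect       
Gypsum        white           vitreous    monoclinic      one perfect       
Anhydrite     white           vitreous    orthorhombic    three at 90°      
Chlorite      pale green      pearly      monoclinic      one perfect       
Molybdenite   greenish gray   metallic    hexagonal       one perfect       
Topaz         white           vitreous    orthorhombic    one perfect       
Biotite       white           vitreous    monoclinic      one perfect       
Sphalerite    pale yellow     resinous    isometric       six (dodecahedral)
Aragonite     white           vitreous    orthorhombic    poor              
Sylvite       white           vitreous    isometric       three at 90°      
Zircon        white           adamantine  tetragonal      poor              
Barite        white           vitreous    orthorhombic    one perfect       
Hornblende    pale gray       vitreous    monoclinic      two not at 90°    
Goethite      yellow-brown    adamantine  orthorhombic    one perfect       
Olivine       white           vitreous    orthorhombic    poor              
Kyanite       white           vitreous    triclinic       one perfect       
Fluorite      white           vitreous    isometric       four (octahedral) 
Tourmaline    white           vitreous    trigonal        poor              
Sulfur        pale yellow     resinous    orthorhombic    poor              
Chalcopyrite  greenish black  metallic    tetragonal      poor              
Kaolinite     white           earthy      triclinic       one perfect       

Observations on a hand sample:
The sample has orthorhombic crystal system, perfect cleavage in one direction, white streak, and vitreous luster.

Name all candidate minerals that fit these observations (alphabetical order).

Barite, Topaz

Orthorhombic crystal system: narrows the field to Anhydrite, Topaz, Aragonite, Barite, Goethite, Olivine, Sulfur.
Perfect cleavage in one direction: Topaz, Barite, Goethite remain.
White streak excludes Goethite.
Vitreous luster: every remaining candidate is consistent.
The minerals that satisfy all observations are Barite, Topaz.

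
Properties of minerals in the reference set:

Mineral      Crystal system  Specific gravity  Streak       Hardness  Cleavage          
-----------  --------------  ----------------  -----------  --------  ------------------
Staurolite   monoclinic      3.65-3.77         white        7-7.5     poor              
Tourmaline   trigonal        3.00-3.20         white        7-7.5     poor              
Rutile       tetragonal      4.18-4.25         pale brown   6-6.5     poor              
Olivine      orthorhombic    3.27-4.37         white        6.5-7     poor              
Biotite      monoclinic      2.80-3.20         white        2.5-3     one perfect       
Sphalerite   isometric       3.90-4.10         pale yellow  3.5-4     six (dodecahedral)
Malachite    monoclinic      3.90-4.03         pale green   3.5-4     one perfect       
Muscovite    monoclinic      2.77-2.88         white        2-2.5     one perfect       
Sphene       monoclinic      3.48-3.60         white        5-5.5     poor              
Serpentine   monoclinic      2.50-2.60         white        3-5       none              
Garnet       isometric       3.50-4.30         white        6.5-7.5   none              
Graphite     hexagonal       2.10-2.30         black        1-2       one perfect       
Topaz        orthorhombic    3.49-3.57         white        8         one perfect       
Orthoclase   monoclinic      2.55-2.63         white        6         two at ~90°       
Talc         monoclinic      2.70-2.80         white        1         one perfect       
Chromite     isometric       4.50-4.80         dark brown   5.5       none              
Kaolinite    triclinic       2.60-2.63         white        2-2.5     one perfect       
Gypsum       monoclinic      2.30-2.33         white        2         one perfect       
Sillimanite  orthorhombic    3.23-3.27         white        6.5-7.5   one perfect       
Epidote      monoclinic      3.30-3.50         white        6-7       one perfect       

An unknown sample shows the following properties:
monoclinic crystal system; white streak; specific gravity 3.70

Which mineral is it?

Monoclinic crystal system — leaves Staurolite, Biotite, Malachite, Muscovite, Sphene, Serpentine, Orthoclase, Talc, Gypsum, Epidote.
White streak excludes Malachite.
Specific gravity 3.70 — only Staurolite remains.
Only Staurolite satisfies all observations.

Staurolite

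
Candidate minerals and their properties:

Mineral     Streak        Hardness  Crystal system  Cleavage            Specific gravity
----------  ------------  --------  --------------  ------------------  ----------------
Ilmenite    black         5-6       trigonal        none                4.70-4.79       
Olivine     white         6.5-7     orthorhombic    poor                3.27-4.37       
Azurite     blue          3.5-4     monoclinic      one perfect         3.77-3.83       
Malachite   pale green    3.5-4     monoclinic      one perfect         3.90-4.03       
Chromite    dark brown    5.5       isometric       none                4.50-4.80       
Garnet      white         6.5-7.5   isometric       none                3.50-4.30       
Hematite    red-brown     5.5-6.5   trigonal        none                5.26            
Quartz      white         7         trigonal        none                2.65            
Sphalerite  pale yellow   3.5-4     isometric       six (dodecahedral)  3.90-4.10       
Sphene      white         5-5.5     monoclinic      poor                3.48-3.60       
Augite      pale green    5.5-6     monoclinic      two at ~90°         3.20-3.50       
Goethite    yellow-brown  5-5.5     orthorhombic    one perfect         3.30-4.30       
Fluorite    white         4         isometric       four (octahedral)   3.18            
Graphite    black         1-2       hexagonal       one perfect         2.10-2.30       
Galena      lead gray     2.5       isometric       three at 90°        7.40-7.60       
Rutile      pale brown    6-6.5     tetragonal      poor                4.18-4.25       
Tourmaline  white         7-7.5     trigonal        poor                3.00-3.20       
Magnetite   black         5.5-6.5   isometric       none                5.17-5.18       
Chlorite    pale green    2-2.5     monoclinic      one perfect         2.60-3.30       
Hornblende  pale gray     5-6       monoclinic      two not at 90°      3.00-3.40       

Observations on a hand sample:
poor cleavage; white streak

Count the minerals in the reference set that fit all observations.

3

Poor cleavage — narrows the field to Olivine, Sphene, Rutile, Tourmaline.
White streak excludes Rutile.
Consistent with every observation: Olivine, Sphene, Tourmaline.
That is 3 minerals.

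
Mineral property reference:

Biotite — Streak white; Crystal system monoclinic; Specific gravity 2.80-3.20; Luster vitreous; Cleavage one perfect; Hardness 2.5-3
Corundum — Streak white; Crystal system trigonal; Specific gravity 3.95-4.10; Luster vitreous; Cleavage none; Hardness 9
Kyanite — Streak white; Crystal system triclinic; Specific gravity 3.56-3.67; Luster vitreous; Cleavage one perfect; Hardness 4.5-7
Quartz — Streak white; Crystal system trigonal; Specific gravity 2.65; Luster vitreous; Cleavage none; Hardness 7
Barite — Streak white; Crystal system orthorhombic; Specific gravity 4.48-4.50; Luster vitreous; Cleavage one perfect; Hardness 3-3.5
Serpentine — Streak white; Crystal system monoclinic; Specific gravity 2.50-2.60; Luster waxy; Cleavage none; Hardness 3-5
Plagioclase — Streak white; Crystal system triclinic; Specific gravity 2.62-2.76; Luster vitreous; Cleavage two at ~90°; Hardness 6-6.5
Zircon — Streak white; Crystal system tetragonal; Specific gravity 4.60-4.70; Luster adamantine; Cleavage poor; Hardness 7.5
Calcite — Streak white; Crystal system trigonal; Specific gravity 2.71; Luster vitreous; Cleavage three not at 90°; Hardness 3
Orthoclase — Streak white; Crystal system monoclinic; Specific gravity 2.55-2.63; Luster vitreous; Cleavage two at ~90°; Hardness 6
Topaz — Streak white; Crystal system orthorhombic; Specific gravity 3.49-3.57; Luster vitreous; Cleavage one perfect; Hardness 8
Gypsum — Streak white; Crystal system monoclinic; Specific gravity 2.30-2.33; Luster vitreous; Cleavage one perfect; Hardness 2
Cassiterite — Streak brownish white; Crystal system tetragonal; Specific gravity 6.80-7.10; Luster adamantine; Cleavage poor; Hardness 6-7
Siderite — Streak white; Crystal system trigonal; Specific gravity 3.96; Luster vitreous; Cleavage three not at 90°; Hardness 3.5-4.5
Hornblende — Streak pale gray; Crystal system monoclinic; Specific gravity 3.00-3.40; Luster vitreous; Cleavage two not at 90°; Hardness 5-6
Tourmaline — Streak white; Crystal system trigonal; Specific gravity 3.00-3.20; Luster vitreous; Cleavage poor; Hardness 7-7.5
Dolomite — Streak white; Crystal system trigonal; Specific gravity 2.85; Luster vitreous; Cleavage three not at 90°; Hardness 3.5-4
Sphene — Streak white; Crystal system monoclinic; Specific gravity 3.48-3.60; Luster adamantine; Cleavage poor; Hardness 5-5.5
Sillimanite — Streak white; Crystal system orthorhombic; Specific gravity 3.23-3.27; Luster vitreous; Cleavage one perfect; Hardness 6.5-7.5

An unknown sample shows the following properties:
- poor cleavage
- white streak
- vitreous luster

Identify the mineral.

Poor cleavage: narrows the field to Zircon, Cassiterite, Tourmaline, Sphene.
White streak is inconsistent with Cassiterite.
Vitreous luster: only Tourmaline remains.
The only mineral consistent with every observation is Tourmaline.

Tourmaline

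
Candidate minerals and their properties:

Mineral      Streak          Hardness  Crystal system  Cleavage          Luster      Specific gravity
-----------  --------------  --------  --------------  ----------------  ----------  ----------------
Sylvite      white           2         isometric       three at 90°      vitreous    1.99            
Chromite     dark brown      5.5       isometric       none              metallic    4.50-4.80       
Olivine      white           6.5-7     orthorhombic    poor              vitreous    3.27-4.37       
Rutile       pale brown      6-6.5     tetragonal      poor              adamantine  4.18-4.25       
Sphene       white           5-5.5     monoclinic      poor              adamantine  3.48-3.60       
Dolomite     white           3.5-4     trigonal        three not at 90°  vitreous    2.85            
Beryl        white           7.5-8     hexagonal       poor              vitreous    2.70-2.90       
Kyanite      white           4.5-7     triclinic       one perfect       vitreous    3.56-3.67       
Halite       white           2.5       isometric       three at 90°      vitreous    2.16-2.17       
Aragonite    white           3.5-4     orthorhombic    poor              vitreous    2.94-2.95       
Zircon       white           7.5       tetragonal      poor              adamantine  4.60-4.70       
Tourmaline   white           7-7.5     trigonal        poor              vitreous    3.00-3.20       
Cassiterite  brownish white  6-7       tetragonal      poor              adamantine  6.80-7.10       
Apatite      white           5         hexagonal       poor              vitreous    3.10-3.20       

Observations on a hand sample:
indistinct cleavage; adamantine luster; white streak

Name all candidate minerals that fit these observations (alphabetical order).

Indistinct cleavage is inconsistent with Sylvite, Chromite, Dolomite, Kyanite, Halite.
Adamantine luster: narrows the field to Rutile, Sphene, Zircon, Cassiterite.
White streak rules out Rutile, Cassiterite.
Remaining candidates: Sphene, Zircon.

Sphene, Zircon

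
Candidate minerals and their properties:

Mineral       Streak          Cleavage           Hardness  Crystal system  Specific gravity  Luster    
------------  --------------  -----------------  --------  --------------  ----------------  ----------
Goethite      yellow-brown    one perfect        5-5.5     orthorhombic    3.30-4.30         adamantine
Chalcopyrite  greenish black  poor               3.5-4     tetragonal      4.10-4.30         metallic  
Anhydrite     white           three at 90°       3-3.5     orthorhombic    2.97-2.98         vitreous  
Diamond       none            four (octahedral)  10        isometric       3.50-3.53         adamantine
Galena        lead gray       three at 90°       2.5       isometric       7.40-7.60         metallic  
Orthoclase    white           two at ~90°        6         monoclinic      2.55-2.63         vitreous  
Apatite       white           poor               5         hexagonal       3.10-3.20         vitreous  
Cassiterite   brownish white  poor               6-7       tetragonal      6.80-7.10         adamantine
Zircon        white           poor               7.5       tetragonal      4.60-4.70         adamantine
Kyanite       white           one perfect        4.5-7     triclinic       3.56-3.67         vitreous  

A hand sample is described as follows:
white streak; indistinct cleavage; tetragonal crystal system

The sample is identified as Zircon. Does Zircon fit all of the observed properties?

White streak — agrees with Zircon (white streak).
Indistinct cleavage — agrees with Zircon (cleavage poor).
Tetragonal crystal system — agrees with Zircon (tetragonal system).
Nothing contradicts Zircon.

Yes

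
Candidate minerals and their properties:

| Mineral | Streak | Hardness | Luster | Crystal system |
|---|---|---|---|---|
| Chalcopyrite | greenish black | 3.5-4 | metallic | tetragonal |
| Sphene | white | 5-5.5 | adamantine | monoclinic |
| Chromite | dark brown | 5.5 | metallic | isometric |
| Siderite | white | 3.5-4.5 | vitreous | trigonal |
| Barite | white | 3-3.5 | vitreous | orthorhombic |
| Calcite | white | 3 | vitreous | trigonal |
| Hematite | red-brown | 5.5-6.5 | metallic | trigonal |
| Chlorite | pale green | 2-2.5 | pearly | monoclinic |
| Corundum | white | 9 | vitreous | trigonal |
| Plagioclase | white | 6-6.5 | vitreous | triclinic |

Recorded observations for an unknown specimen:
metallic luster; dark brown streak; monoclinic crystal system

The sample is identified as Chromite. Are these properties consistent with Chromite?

Inconsistent

Metallic luster — consistent with Chromite (metallic luster).
Dark brown streak — consistent with Chromite (dark brown streak).
Monoclinic crystal system — Chromite has isometric system; a mismatch.
The crystal system observation rules out Chromite.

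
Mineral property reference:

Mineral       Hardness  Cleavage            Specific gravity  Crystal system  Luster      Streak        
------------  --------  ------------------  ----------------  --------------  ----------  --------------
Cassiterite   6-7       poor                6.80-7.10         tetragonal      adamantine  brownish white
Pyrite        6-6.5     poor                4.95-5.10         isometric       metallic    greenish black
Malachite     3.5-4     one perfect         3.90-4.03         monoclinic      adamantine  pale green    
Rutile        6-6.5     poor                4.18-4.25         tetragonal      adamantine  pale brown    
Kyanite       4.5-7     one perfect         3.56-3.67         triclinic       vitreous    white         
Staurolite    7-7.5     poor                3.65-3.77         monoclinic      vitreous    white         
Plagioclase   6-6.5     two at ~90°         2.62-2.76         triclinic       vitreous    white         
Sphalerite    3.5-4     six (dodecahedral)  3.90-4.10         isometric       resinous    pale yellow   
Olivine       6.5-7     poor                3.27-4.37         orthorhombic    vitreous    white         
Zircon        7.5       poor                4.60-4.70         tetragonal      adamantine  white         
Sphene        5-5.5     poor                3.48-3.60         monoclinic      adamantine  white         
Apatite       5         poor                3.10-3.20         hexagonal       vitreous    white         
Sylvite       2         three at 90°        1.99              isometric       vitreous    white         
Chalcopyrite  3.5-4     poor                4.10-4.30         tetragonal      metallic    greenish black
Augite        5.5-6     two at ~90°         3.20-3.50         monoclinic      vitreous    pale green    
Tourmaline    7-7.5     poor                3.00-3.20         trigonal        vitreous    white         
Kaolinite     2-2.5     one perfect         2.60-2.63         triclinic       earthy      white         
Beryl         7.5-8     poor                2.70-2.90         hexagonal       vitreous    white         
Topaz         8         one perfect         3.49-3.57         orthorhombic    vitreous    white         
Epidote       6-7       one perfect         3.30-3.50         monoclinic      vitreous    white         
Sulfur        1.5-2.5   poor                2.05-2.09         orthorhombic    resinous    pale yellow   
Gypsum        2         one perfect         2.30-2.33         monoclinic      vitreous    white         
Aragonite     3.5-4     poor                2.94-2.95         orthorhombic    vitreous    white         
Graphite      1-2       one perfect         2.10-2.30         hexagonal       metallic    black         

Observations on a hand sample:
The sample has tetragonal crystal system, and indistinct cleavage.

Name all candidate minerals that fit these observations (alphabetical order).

Cassiterite, Chalcopyrite, Rutile, Zircon

Tetragonal crystal system — only Cassiterite, Rutile, Zircon, Chalcopyrite remain.
Indistinct cleavage — consistent with all remaining minerals.
Consistent with every observation: Cassiterite, Chalcopyrite, Rutile, Zircon.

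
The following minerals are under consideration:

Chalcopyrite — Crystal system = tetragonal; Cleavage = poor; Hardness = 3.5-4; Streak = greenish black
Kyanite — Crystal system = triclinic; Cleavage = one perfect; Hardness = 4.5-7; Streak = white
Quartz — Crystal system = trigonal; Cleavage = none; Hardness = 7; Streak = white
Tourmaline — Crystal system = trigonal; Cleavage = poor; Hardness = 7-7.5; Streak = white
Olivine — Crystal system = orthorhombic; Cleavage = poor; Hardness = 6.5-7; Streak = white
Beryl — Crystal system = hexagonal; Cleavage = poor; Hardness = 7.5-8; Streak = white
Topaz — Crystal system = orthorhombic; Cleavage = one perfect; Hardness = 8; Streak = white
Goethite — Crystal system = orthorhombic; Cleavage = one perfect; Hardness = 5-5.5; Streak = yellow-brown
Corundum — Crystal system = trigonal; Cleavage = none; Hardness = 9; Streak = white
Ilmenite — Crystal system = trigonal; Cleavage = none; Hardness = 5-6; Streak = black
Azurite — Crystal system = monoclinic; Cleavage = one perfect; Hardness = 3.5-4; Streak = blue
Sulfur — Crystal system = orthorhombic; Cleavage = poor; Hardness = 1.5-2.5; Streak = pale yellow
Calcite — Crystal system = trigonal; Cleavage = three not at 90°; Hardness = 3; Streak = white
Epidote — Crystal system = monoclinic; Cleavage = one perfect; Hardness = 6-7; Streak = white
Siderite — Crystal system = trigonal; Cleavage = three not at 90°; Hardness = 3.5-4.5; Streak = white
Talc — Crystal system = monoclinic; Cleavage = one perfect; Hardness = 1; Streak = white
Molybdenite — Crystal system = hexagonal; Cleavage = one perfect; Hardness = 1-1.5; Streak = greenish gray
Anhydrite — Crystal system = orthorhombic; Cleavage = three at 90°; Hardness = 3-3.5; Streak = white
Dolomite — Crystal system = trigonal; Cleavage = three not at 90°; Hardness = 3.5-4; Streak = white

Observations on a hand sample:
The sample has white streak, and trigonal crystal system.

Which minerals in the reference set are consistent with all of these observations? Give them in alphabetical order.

Calcite, Corundum, Dolomite, Quartz, Siderite, Tourmaline

White streak rules out Chalcopyrite, Goethite, Ilmenite, Azurite, Sulfur, Molybdenite.
Trigonal crystal system: leaves Quartz, Tourmaline, Corundum, Calcite, Siderite, Dolomite.
The minerals that satisfy all observations are Calcite, Corundum, Dolomite, Quartz, Siderite, Tourmaline.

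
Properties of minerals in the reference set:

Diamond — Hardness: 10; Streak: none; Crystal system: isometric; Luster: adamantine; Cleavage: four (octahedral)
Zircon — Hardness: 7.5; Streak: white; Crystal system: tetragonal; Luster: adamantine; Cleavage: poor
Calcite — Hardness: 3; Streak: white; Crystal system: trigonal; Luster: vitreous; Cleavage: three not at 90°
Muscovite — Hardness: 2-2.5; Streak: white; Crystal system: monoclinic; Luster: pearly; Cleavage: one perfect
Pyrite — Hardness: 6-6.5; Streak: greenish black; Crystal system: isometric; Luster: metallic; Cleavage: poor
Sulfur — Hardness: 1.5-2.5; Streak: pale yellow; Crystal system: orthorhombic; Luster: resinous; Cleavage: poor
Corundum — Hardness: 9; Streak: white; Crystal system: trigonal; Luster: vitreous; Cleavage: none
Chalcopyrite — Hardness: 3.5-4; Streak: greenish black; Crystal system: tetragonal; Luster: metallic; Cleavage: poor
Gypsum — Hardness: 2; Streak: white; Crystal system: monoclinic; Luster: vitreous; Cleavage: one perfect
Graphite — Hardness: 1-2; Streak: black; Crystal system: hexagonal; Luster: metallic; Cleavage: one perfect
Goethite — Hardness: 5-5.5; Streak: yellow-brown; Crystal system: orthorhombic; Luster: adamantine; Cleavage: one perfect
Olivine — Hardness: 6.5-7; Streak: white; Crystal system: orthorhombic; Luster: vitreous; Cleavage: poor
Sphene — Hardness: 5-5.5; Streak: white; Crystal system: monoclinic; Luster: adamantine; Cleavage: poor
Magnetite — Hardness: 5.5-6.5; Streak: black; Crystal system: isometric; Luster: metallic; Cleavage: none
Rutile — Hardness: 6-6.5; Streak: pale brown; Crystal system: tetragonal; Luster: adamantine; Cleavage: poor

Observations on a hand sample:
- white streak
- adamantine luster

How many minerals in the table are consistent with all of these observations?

2

White streak: leaves Zircon, Calcite, Muscovite, Corundum, Gypsum, Olivine, Sphene.
Adamantine luster: leaves Zircon, Sphene.
The minerals that satisfy all observations are Sphene, Zircon.
That is 2 minerals.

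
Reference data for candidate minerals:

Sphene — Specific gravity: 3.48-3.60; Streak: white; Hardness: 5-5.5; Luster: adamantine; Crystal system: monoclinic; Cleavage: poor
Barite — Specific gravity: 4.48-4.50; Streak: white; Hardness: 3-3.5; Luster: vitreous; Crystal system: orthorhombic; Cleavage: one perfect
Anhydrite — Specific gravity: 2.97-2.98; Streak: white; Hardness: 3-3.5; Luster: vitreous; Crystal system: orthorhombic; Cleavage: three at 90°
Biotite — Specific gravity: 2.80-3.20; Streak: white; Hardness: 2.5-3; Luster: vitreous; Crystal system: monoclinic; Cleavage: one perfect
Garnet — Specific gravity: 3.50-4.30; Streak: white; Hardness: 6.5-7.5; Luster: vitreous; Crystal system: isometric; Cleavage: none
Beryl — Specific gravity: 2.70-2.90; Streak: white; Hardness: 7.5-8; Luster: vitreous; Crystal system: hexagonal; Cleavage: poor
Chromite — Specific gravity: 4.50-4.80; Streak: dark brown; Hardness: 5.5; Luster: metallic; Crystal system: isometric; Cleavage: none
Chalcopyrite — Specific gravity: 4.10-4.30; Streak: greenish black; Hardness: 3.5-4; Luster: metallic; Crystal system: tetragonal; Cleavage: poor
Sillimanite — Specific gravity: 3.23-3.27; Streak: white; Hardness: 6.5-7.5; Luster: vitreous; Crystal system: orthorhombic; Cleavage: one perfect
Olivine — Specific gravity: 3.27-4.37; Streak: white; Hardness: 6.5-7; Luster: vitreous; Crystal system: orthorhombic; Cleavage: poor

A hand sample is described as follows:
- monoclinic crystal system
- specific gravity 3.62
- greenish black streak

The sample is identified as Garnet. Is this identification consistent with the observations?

Monoclinic crystal system — Garnet has isometric system; which does not match.
Specific gravity 3.62 — matches Garnet (SG 3.50-4.30).
Greenish black streak — Garnet has white streak; which does not match.
2 of the observed properties are inconsistent with Garnet.

Inconsistent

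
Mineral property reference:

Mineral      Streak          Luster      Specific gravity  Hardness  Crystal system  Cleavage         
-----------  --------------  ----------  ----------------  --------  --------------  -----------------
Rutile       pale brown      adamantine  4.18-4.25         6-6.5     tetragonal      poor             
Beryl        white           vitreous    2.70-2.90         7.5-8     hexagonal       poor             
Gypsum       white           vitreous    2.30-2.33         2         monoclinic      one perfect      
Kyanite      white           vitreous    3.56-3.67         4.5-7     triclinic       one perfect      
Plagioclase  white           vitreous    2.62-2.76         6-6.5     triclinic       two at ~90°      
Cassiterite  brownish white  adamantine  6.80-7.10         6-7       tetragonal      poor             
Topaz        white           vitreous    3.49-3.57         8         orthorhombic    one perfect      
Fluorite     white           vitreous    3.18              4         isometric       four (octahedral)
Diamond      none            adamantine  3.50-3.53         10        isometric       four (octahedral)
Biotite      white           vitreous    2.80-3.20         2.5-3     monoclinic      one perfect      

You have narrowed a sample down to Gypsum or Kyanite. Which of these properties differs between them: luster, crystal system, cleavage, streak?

Luster: both vitreous — shared.
Crystal system: Gypsum monoclinic, Kyanite triclinic — distinct.
Cleavage: both one perfect — shared.
Streak: both white — shared.
Crystal system is the diagnostic property here.

crystal system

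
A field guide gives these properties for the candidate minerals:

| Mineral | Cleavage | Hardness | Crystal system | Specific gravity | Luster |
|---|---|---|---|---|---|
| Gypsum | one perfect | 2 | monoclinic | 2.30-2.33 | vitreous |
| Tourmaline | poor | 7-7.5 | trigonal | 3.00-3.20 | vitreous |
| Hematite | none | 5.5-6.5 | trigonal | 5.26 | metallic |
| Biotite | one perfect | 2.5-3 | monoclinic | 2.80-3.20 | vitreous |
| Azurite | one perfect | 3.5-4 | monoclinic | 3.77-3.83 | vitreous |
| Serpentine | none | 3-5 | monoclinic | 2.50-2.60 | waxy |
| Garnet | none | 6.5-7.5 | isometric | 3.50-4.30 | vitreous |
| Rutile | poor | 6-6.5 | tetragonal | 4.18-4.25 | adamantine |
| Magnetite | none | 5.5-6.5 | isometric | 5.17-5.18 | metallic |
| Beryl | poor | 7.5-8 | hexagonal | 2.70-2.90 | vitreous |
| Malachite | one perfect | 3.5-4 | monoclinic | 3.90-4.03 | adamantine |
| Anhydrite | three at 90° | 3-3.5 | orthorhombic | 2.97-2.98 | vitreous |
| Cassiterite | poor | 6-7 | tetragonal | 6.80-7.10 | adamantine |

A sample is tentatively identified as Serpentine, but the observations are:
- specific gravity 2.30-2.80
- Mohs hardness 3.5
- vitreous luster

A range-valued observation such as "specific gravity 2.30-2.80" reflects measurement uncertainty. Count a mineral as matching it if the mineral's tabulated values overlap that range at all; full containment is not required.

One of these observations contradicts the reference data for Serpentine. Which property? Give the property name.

Specific gravity 2.30-2.80: Serpentine has SG 2.50-2.60 — within range.
Mohs hardness 3.5: Serpentine has hardness 3-5 — within range.
Vitreous luster: Serpentine has waxy luster — inconsistent.
Only the luster is inconsistent.

luster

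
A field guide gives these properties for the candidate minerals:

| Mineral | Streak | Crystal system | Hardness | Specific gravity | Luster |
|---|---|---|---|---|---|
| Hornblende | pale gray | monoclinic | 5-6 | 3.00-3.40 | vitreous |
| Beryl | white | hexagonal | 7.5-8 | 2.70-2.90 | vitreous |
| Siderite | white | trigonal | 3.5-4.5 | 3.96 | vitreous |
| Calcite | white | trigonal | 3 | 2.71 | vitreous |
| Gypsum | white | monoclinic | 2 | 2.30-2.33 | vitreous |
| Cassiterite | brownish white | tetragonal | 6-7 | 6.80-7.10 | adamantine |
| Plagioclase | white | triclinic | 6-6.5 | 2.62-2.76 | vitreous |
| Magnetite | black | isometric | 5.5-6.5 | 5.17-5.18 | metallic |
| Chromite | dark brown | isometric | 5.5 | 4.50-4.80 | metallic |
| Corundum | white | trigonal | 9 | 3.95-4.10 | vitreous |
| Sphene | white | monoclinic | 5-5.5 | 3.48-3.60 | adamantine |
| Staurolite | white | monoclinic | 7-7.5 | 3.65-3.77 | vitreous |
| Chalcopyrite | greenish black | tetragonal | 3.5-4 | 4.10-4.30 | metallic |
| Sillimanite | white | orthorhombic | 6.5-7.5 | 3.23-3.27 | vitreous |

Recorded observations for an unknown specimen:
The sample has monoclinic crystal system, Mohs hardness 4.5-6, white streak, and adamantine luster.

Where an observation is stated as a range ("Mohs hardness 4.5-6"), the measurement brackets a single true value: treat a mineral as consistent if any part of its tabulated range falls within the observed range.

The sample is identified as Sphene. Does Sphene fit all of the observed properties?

Monoclinic crystal system — is consistent with Sphene (monoclinic system).
Mohs hardness 4.5-6 — is consistent with Sphene (hardness 5-5.5).
White streak — is consistent with Sphene (white streak).
Adamantine luster — is consistent with Sphene (adamantine luster).
Nothing contradicts Sphene.

Consistent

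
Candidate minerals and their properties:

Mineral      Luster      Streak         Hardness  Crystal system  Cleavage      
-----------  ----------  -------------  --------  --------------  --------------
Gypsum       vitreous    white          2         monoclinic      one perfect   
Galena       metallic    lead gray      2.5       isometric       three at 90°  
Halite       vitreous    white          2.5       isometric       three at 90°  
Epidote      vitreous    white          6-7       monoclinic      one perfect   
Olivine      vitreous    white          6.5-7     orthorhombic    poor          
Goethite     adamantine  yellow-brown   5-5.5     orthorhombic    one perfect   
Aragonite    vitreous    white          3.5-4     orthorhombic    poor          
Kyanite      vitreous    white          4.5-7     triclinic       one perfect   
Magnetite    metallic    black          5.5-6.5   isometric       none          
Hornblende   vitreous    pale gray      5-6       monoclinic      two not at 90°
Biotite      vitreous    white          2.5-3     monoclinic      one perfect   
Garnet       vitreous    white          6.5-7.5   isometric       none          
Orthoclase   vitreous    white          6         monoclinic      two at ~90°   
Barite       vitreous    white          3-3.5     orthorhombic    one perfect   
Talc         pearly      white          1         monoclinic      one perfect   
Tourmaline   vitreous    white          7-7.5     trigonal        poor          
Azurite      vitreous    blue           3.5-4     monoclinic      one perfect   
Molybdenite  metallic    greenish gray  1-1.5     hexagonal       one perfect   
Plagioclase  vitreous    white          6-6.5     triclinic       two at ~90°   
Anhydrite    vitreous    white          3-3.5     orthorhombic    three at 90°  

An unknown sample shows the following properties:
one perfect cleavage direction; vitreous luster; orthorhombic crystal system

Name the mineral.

One perfect cleavage direction — narrows the field to Gypsum, Epidote, Goethite, Kyanite, Biotite, Barite, Talc, Azurite, Molybdenite.
Vitreous luster rules out Goethite, Talc, Molybdenite.
Orthorhombic crystal system — Barite remains.
Barite is the sole remaining match.

Barite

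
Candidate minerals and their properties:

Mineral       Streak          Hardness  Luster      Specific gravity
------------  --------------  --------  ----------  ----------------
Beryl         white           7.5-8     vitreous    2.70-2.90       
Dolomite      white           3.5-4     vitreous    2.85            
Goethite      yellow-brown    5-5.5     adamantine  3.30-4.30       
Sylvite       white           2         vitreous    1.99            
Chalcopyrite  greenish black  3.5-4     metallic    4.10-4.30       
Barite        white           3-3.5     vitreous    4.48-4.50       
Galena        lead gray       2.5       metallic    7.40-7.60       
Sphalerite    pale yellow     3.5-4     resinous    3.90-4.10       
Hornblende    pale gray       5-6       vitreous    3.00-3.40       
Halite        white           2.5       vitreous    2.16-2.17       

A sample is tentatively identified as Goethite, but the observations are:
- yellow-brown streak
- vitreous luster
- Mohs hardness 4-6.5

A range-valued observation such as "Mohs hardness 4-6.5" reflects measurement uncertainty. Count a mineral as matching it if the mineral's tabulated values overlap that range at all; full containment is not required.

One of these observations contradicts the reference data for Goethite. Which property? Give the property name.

luster

Yellow-brown streak: Goethite has yellow-brown streak — within range.
Vitreous luster: Goethite has adamantine luster — inconsistent.
Mohs hardness 4-6.5: Goethite has hardness 5-5.5 — within range.
Everything matches except the luster.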